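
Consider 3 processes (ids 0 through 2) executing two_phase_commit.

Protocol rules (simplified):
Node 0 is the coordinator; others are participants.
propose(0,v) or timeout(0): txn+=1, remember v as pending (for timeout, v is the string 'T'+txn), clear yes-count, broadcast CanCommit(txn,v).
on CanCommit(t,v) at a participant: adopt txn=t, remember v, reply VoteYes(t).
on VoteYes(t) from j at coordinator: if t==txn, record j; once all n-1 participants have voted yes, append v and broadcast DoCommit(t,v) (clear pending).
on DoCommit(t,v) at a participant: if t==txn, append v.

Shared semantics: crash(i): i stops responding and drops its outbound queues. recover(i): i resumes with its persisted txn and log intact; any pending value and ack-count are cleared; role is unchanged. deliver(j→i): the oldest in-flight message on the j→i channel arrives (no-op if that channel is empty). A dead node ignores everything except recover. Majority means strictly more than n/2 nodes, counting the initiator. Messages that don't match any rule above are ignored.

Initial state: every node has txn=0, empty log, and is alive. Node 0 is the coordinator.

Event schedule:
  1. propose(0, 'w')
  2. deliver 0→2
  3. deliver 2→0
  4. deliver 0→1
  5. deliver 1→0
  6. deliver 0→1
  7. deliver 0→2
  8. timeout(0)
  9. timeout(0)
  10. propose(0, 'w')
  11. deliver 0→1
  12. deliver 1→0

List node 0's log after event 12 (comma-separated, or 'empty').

w

e1 propose(0,'w'): 0[coor,t=1,-]
e2 deliver 0→2: 2[part,t=1,-]
e3 deliver 2→0: ·
e4 deliver 0→1: 1[part,t=1,-]
e5 deliver 1→0: 0[coor,t=1,w]
e6 deliver 0→1: 1[part,t=1,w]
e7 deliver 0→2: 2[part,t=1,w]
e8 timeout(0): 0[coor,t=2,w]
e9 timeout(0): 0[coor,t=3,w]
e10 propose(0,'w'): 0[coor,t=4,w]
e11 deliver 0→1: 1[part,t=2,w]
e12 deliver 1→0: ·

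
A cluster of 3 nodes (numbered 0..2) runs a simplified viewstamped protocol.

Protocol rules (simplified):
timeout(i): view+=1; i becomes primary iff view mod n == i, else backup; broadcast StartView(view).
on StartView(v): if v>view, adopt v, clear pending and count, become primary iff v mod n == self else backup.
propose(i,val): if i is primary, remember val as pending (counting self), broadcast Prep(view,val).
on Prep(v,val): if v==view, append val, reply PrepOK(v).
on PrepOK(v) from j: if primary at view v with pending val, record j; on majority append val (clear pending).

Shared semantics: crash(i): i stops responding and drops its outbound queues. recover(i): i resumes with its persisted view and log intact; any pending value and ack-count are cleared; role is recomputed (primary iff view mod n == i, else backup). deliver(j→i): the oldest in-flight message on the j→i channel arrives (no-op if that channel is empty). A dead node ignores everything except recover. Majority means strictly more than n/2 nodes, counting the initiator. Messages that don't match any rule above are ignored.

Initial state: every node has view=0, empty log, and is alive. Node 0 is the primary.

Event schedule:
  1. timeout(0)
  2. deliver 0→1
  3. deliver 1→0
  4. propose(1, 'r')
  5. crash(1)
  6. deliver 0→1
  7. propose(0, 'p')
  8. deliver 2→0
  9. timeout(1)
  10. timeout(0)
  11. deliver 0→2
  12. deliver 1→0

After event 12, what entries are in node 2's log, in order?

empty

1. timeout(0):  <0:back v1 ->
2. deliver 0→1:  <1:prim v1 ->
3. deliver 1→0:  nop
4. propose(1,'r'):  nop
5. crash(1):  <1:✗prim v1 ->
6. deliver 0→1:  nop
7. propose(0,'p'):  nop
8. deliver 2→0:  nop
9. timeout(1):  nop
10. timeout(0):  <0:back v2 ->
11. deliver 0→2:  <2:back v1 ->
12. deliver 1→0:  nop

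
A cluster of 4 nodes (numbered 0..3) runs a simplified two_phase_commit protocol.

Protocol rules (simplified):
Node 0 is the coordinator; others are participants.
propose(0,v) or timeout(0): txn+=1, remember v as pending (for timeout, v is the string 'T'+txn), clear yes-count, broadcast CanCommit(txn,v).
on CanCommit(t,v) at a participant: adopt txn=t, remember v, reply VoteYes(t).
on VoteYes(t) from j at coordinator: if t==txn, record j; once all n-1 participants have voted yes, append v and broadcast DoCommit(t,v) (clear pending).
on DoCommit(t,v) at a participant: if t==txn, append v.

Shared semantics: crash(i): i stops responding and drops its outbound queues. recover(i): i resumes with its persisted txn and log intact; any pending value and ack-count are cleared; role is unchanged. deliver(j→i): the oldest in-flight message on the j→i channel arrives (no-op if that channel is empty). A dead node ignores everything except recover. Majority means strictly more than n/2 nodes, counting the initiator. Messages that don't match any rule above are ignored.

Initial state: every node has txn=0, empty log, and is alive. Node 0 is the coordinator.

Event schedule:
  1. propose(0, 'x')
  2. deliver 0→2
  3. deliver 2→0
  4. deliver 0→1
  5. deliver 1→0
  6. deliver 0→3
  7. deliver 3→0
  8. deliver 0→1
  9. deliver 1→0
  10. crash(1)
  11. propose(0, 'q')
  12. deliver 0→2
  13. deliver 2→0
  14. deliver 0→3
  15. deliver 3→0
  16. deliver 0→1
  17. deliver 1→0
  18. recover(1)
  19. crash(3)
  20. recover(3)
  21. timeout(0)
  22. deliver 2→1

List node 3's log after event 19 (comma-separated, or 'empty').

after 1 — propose(0,'x'): n0:coor/t1/[-]
after 2 — deliver 0→2: n2:part/t1/[-]
after 3 — deliver 2→0: ·
after 4 — deliver 0→1: n1:part/t1/[-]
after 5 — deliver 1→0: ·
after 6 — deliver 0→3: n3:part/t1/[-]
after 7 — deliver 3→0: n0:coor/t1/[x]
after 8 — deliver 0→1: n1:part/t1/[x]
after 9 — deliver 1→0: ·
after 10 — crash(1): n1:✗part/t1/[x]
after 11 — propose(0,'q'): n0:coor/t2/[x]
after 12 — deliver 0→2: n2:part/t1/[x]
after 13 — deliver 2→0: ·
after 14 — deliver 0→3: n3:part/t1/[x]
after 15 — deliver 3→0: ·
after 16 — deliver 0→1: ·
after 17 — deliver 1→0: ·
after 18 — recover(1): n1:part/t1/[x]
after 19 — crash(3): n3:✗part/t1/[x]

x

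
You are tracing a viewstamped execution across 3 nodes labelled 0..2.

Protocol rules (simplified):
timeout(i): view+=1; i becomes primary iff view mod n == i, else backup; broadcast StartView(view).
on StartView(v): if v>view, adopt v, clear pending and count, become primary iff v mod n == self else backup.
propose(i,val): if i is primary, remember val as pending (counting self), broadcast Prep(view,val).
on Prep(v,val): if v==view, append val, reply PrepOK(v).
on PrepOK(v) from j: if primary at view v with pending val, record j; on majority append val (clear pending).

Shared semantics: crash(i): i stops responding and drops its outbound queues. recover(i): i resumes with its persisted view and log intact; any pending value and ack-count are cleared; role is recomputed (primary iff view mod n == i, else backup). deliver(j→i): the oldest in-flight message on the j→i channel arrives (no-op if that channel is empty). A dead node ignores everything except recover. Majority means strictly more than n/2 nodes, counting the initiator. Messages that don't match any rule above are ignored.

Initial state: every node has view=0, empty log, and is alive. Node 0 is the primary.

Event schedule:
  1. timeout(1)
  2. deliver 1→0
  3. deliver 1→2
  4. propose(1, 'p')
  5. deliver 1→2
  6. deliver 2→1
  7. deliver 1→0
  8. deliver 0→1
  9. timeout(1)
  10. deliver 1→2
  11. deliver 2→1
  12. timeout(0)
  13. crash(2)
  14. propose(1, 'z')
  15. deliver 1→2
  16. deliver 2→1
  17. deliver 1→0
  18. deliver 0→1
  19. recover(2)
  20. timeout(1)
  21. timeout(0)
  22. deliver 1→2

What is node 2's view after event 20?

2

after 1 — timeout(1): n1:prim/v1/[-]
after 2 — deliver 1→0: n0:back/v1/[-]
after 3 — deliver 1→2: n2:back/v1/[-]
after 4 — propose(1,'p'): ·
after 5 — deliver 1→2: n2:back/v1/[p]
after 6 — deliver 2→1: n1:prim/v1/[p]
after 7 — deliver 1→0: n0:back/v1/[p]
after 8 — deliver 0→1: ·
after 9 — timeout(1): n1:back/v2/[p]
after 10 — deliver 1→2: n2:prim/v2/[p]
after 11 — deliver 2→1: ·
after 12 — timeout(0): n0:back/v2/[p]
after 13 — crash(2): n2:✗prim/v2/[p]
after 14 — propose(1,'z'): ·
after 15 — deliver 1→2: ·
after 16 — deliver 2→1: ·
after 17 — deliver 1→0: ·
after 18 — deliver 0→1: ·
after 19 — recover(2): n2:prim/v2/[p]
after 20 — timeout(1): n1:back/v3/[p]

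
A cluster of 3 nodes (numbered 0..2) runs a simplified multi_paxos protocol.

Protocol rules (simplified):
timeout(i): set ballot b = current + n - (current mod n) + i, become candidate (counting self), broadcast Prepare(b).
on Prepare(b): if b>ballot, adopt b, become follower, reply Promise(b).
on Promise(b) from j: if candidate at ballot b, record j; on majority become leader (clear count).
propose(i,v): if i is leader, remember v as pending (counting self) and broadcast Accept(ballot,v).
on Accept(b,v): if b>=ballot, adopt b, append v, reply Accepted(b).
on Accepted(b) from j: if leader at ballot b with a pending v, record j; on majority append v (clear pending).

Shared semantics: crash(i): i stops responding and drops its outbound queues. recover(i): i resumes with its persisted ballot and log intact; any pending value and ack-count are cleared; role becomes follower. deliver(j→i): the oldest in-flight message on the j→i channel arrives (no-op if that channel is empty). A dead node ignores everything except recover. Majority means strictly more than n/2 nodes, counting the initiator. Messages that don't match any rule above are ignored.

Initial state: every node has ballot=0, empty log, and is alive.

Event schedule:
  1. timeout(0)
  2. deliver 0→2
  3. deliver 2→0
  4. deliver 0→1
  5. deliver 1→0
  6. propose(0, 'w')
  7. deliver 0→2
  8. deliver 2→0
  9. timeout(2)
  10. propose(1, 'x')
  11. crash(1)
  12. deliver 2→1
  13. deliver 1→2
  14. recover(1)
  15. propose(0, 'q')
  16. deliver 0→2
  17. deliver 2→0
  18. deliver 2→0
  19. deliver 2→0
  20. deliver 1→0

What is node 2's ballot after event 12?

8

step 1 timeout(0): 0={cand,b=3,log=-}
step 2 deliver 0→2: 2={foll,b=3,log=-}
step 3 deliver 2→0: 0={lead,b=3,log=-}
step 4 deliver 0→1: 1={foll,b=3,log=-}
step 5 deliver 1→0: —
step 6 propose(0,'w'): —
step 7 deliver 0→2: 2={foll,b=3,log=w}
step 8 deliver 2→0: 0={lead,b=3,log=w}
step 9 timeout(2): 2={cand,b=8,log=w}
step 10 propose(1,'x'): —
step 11 crash(1): 1={✗foll,b=3,log=-}
step 12 deliver 2→1: —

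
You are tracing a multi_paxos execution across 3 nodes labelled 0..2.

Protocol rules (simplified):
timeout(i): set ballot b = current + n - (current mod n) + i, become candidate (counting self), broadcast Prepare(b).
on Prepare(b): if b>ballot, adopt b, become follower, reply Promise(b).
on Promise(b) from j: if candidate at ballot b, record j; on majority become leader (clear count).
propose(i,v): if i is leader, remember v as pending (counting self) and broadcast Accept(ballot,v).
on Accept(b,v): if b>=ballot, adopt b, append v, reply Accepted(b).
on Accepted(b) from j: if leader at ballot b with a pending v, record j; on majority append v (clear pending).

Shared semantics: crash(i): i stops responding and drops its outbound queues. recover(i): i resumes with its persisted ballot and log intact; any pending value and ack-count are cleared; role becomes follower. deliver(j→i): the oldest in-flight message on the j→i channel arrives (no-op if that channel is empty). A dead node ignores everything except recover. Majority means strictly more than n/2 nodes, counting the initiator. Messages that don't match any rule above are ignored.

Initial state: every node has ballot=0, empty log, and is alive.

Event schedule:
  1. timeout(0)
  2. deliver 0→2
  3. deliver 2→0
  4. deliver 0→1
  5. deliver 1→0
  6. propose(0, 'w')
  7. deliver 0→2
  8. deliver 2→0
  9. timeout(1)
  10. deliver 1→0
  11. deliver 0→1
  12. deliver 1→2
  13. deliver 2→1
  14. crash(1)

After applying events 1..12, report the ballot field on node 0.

7

step 1 timeout(0): 0={cand,b=3,log=-}
step 2 deliver 0→2: 2={foll,b=3,log=-}
step 3 deliver 2→0: 0={lead,b=3,log=-}
step 4 deliver 0→1: 1={foll,b=3,log=-}
step 5 deliver 1→0: —
step 6 propose(0,'w'): —
step 7 deliver 0→2: 2={foll,b=3,log=w}
step 8 deliver 2→0: 0={lead,b=3,log=w}
step 9 timeout(1): 1={cand,b=7,log=-}
step 10 deliver 1→0: 0={foll,b=7,log=w}
step 11 deliver 0→1: —
step 12 deliver 1→2: 2={foll,b=7,log=w}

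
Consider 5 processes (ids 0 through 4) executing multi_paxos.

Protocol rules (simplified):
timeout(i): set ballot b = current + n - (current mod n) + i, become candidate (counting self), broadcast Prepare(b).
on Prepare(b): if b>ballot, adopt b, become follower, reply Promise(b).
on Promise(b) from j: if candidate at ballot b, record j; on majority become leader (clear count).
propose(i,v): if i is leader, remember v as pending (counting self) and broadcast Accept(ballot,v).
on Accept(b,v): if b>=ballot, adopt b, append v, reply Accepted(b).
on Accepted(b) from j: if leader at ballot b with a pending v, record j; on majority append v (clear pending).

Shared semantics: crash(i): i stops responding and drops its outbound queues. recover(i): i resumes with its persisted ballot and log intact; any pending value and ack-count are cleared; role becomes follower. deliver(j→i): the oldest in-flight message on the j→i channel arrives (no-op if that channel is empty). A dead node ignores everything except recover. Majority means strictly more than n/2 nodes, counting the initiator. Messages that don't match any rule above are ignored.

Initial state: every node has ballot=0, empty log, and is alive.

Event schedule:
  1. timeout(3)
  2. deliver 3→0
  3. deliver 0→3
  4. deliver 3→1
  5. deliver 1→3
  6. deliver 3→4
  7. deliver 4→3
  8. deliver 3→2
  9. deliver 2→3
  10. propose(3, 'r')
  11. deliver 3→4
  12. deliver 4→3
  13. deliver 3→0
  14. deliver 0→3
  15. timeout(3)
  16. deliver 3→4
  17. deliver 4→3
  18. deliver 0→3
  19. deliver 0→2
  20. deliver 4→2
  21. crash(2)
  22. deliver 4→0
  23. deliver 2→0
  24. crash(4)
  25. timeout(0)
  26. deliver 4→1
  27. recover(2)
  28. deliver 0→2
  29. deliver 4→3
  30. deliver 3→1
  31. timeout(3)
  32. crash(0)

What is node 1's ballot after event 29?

after 1 — timeout(3): n3:cand/b8/[-]
after 2 — deliver 3→0: n0:foll/b8/[-]
after 3 — deliver 0→3: ·
after 4 — deliver 3→1: n1:foll/b8/[-]
after 5 — deliver 1→3: n3:lead/b8/[-]
after 6 — deliver 3→4: n4:foll/b8/[-]
after 7 — deliver 4→3: ·
after 8 — deliver 3→2: n2:foll/b8/[-]
after 9 — deliver 2→3: ·
after 10 — propose(3,'r'): ·
after 11 — deliver 3→4: n4:foll/b8/[r]
after 12 — deliver 4→3: ·
after 13 — deliver 3→0: n0:foll/b8/[r]
after 14 — deliver 0→3: n3:lead/b8/[r]
after 15 — timeout(3): n3:cand/b13/[r]
after 16 — deliver 3→4: n4:foll/b13/[r]
after 17 — deliver 4→3: ·
after 18 — deliver 0→3: ·
after 19 — deliver 0→2: ·
after 20 — deliver 4→2: ·
after 21 — crash(2): n2:✗foll/b8/[-]
after 22 — deliver 4→0: ·
after 23 — deliver 2→0: ·
after 24 — crash(4): n4:✗foll/b13/[r]
after 25 — timeout(0): n0:cand/b10/[r]
after 26 — deliver 4→1: ·
after 27 — recover(2): n2:foll/b8/[-]
after 28 — deliver 0→2: n2:foll/b10/[-]
after 29 — deliver 4→3: ·

8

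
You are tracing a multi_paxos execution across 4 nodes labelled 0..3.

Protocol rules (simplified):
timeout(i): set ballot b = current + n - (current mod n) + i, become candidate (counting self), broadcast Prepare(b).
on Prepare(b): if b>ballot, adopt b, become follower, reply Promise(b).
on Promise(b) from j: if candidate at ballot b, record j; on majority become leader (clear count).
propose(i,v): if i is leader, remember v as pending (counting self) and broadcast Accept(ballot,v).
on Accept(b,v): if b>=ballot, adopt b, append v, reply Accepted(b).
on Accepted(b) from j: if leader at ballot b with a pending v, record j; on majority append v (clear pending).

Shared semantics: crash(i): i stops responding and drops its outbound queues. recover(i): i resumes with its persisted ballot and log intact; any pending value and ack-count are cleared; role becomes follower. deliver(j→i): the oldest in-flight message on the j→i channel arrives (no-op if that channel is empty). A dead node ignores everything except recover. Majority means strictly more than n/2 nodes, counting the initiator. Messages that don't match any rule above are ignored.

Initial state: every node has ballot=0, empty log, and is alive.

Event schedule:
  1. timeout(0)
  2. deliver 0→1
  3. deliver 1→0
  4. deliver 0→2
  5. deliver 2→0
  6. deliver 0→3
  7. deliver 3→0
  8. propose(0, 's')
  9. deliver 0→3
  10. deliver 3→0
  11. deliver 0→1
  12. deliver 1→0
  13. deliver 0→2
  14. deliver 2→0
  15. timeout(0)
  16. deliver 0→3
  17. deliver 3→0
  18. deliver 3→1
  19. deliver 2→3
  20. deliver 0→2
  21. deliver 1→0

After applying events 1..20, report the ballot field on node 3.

8

e1 timeout(0): 0[cand,b=4,-]
e2 deliver 0→1: 1[foll,b=4,-]
e3 deliver 1→0: ·
e4 deliver 0→2: 2[foll,b=4,-]
e5 deliver 2→0: 0[lead,b=4,-]
e6 deliver 0→3: 3[foll,b=4,-]
e7 deliver 3→0: ·
e8 propose(0,'s'): ·
e9 deliver 0→3: 3[foll,b=4,s]
e10 deliver 3→0: ·
e11 deliver 0→1: 1[foll,b=4,s]
e12 deliver 1→0: 0[lead,b=4,s]
e13 deliver 0→2: 2[foll,b=4,s]
e14 deliver 2→0: ·
e15 timeout(0): 0[cand,b=8,s]
e16 deliver 0→3: 3[foll,b=8,s]
e17 deliver 3→0: ·
e18 deliver 3→1: ·
e19 deliver 2→3: ·
e20 deliver 0→2: 2[foll,b=8,s]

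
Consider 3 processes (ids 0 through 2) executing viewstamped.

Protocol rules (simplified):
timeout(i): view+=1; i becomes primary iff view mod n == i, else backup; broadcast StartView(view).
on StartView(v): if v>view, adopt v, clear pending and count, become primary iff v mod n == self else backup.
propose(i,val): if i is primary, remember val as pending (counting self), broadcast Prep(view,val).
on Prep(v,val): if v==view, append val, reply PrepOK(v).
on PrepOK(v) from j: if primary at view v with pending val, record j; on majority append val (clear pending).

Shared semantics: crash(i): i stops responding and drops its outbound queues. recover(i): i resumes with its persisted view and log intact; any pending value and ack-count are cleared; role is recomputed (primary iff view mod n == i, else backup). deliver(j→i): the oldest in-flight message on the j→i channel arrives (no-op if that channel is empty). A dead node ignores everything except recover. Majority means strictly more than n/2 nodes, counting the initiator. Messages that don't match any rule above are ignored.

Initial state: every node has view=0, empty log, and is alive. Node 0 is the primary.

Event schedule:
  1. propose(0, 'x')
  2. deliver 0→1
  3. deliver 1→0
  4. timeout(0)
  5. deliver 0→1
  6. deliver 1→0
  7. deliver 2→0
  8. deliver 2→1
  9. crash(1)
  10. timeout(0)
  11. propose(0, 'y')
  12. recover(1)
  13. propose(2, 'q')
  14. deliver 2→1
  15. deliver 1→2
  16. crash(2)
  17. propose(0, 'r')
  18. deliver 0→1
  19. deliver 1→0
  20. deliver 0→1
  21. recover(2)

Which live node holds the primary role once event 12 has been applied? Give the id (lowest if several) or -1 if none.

1

e1 propose(0,'x'): ·
e2 deliver 0→1: 1[back,v=0,x]
e3 deliver 1→0: 0[prim,v=0,x]
e4 timeout(0): 0[back,v=1,x]
e5 deliver 0→1: 1[prim,v=1,x]
e6 deliver 1→0: ·
e7 deliver 2→0: ·
e8 deliver 2→1: ·
e9 crash(1): 1[✗prim,v=1,x]
e10 timeout(0): 0[back,v=2,x]
e11 propose(0,'y'): ·
e12 recover(1): 1[prim,v=1,x]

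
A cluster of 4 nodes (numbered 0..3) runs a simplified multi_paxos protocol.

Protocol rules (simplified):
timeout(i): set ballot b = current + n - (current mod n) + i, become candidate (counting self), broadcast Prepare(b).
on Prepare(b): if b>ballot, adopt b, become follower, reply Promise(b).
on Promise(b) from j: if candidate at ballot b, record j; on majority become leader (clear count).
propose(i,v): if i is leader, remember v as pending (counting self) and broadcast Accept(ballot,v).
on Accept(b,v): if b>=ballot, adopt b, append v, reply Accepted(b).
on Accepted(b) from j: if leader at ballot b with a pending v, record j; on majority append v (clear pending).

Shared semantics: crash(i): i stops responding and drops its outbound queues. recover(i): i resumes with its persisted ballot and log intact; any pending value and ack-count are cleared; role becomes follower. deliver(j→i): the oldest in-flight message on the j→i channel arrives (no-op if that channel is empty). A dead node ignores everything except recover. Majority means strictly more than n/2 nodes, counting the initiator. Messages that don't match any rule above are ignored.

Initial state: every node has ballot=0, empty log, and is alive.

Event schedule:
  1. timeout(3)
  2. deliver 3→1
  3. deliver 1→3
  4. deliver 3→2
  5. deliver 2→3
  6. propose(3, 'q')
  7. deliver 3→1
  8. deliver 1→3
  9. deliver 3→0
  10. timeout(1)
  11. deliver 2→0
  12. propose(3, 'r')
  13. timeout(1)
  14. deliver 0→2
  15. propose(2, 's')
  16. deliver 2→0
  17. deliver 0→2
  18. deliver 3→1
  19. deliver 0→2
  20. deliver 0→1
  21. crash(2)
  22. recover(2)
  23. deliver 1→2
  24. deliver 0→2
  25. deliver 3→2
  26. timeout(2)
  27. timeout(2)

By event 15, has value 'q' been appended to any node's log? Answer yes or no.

step 1 timeout(3): 3={cand,b=7,log=-}
step 2 deliver 3→1: 1={foll,b=7,log=-}
step 3 deliver 1→3: —
step 4 deliver 3→2: 2={foll,b=7,log=-}
step 5 deliver 2→3: 3={lead,b=7,log=-}
step 6 propose(3,'q'): —
step 7 deliver 3→1: 1={foll,b=7,log=q}
step 8 deliver 1→3: —
step 9 deliver 3→0: 0={foll,b=7,log=-}
step 10 timeout(1): 1={cand,b=9,log=q}
step 11 deliver 2→0: —
step 12 propose(3,'r'): —
step 13 timeout(1): 1={cand,b=13,log=q}
step 14 deliver 0→2: —
step 15 propose(2,'s'): —

yes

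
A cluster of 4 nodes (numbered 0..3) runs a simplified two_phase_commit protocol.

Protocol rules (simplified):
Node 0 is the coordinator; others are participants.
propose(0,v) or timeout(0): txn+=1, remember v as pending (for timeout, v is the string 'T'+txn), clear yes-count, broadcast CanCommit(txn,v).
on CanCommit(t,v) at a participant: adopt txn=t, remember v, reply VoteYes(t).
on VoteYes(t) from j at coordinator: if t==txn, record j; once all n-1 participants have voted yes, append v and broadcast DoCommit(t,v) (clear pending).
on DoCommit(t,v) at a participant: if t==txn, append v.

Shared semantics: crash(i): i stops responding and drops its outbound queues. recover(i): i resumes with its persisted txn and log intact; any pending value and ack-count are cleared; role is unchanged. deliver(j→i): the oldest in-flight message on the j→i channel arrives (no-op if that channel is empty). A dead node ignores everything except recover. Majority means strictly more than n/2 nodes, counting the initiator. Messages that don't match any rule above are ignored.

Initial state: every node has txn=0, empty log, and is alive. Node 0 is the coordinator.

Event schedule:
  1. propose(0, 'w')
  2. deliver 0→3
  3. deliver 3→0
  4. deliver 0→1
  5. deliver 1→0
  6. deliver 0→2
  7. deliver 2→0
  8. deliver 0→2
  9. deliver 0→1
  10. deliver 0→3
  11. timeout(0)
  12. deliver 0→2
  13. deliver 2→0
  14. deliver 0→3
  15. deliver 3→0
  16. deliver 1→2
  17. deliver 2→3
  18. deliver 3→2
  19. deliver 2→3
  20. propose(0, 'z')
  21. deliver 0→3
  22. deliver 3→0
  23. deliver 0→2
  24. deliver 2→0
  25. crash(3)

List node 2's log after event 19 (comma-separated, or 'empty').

[1] propose(0,'w') → N0(coor t1 [-])
[2] deliver 0→3 → N3(part t1 [-])
[3] deliver 3→0 → ∅
[4] deliver 0→1 → N1(part t1 [-])
[5] deliver 1→0 → ∅
[6] deliver 0→2 → N2(part t1 [-])
[7] deliver 2→0 → N0(coor t1 [w])
[8] deliver 0→2 → N2(part t1 [w])
[9] deliver 0→1 → N1(part t1 [w])
[10] deliver 0→3 → N3(part t1 [w])
[11] timeout(0) → N0(coor t2 [w])
[12] deliver 0→2 → N2(part t2 [w])
[13] deliver 2→0 → ∅
[14] deliver 0→3 → N3(part t2 [w])
[15] deliver 3→0 → ∅
[16] deliver 1→2 → ∅
[17] deliver 2→3 → ∅
[18] deliver 3→2 → ∅
[19] deliver 2→3 → ∅

w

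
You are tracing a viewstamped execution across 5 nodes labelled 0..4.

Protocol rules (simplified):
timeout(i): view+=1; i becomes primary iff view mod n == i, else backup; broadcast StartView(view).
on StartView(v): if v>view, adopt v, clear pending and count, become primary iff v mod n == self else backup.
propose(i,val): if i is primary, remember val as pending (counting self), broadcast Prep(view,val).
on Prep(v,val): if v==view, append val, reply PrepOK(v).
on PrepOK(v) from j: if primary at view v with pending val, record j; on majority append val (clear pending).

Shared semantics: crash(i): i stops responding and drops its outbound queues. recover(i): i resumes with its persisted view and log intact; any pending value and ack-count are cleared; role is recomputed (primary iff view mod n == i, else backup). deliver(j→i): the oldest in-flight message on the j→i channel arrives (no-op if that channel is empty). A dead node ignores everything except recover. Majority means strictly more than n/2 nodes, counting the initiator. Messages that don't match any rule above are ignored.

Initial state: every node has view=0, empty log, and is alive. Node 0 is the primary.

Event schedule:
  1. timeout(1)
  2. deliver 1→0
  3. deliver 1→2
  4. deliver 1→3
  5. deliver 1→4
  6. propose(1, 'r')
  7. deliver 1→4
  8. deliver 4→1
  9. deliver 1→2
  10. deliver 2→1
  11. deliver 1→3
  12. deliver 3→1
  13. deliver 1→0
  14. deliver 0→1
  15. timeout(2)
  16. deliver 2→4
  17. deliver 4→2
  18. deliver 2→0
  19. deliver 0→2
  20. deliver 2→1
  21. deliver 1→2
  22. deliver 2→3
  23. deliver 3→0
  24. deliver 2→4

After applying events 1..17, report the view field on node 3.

1

1. timeout(1):  <1:prim v1 ->
2. deliver 1→0:  <0:back v1 ->
3. deliver 1→2:  <2:back v1 ->
4. deliver 1→3:  <3:back v1 ->
5. deliver 1→4:  <4:back v1 ->
6. propose(1,'r'):  nop
7. deliver 1→4:  <4:back v1 r>
8. deliver 4→1:  nop
9. deliver 1→2:  <2:back v1 r>
10. deliver 2→1:  <1:prim v1 r>
11. deliver 1→3:  <3:back v1 r>
12. deliver 3→1:  nop
13. deliver 1→0:  <0:back v1 r>
14. deliver 0→1:  nop
15. timeout(2):  <2:prim v2 r>
16. deliver 2→4:  <4:back v2 r>
17. deliver 4→2:  nop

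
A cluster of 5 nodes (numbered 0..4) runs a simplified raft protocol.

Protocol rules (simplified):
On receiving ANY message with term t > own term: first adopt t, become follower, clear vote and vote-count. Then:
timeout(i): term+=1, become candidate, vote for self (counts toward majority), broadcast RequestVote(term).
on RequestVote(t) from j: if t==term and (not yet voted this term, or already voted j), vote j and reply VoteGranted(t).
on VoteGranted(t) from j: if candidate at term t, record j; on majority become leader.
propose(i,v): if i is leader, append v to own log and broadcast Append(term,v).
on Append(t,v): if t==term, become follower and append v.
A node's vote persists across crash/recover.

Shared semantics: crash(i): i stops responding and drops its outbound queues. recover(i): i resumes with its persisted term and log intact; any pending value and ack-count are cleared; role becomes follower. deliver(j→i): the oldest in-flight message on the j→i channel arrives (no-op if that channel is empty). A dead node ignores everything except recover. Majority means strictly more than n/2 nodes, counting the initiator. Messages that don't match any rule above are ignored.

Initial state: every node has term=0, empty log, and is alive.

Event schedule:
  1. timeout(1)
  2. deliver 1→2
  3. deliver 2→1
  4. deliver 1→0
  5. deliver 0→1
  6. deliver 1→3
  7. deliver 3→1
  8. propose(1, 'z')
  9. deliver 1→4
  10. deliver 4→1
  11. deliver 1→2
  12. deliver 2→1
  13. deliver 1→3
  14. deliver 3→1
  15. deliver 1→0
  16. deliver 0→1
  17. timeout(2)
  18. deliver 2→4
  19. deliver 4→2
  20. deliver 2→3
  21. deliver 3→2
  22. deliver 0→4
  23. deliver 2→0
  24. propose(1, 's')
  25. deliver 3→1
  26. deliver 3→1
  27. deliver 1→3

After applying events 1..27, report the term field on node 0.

1. timeout(1):  <1:cand t1 ->
2. deliver 1→2:  <2:foll t1 ->
3. deliver 2→1:  nop
4. deliver 1→0:  <0:foll t1 ->
5. deliver 0→1:  <1:lead t1 ->
6. deliver 1→3:  <3:foll t1 ->
7. deliver 3→1:  nop
8. propose(1,'z'):  <1:lead t1 z>
9. deliver 1→4:  <4:foll t1 ->
10. deliver 4→1:  nop
11. deliver 1→2:  <2:foll t1 z>
12. deliver 2→1:  nop
13. deliver 1→3:  <3:foll t1 z>
14. deliver 3→1:  nop
15. deliver 1→0:  <0:foll t1 z>
16. deliver 0→1:  nop
17. timeout(2):  <2:cand t2 z>
18. deliver 2→4:  <4:foll t2 ->
19. deliver 4→2:  nop
20. deliver 2→3:  <3:foll t2 z>
21. deliver 3→2:  <2:lead t2 z>
22. deliver 0→4:  nop
23. deliver 2→0:  <0:foll t2 z>
24. propose(1,'s'):  <1:lead t1 z,s>
25. deliver 3→1:  nop
26. deliver 3→1:  nop
27. deliver 1→3:  nop

2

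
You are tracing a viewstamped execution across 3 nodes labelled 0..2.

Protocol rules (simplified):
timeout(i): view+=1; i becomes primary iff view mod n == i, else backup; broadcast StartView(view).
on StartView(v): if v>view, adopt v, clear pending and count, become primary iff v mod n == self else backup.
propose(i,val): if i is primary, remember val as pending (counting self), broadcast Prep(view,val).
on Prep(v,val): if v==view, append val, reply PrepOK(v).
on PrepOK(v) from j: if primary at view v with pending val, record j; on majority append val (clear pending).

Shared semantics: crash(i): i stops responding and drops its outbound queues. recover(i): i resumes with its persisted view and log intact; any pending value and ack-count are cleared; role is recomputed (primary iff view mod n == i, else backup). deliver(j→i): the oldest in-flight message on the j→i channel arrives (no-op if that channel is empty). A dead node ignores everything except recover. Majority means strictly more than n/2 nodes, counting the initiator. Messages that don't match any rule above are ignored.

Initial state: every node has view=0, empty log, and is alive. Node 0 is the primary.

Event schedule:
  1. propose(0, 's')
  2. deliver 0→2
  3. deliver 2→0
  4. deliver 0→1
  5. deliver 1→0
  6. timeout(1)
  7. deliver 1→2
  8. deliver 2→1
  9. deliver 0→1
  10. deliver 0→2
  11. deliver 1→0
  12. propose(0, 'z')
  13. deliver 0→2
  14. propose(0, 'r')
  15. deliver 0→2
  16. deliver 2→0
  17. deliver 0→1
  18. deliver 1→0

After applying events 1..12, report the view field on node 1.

e1 propose(0,'s'): ·
e2 deliver 0→2: 2[back,v=0,s]
e3 deliver 2→0: 0[prim,v=0,s]
e4 deliver 0→1: 1[back,v=0,s]
e5 deliver 1→0: ·
e6 timeout(1): 1[prim,v=1,s]
e7 deliver 1→2: 2[back,v=1,s]
e8 deliver 2→1: ·
e9 deliver 0→1: ·
e10 deliver 0→2: ·
e11 deliver 1→0: 0[back,v=1,s]
e12 propose(0,'z'): ·

1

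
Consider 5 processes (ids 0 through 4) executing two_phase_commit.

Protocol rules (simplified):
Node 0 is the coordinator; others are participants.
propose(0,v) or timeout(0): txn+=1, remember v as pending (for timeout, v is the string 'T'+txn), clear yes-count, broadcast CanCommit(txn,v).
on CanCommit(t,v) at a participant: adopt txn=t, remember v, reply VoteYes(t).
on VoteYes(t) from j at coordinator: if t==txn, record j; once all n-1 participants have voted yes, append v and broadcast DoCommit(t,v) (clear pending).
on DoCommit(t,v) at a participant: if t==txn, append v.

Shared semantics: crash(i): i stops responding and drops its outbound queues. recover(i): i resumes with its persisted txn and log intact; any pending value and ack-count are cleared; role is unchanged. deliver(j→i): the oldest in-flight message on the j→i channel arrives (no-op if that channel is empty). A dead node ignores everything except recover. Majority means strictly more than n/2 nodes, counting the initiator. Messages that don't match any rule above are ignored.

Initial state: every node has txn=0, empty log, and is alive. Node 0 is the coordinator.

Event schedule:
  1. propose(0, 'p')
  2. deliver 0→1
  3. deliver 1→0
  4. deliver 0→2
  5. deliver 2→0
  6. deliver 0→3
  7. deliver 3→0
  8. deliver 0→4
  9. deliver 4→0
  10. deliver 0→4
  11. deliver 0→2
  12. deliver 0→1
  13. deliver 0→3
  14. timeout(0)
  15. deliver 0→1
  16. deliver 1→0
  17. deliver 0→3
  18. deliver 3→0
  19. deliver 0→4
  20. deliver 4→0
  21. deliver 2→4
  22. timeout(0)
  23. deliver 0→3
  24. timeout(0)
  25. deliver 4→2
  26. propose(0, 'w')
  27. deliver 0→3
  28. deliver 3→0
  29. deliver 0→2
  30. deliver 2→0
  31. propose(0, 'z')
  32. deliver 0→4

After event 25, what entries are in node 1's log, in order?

p

1. propose(0,'p'):  <0:coor t1 ->
2. deliver 0→1:  <1:part t1 ->
3. deliver 1→0:  nop
4. deliver 0→2:  <2:part t1 ->
5. deliver 2→0:  nop
6. deliver 0→3:  <3:part t1 ->
7. deliver 3→0:  nop
8. deliver 0→4:  <4:part t1 ->
9. deliver 4→0:  <0:coor t1 p>
10. deliver 0→4:  <4:part t1 p>
11. deliver 0→2:  <2:part t1 p>
12. deliver 0→1:  <1:part t1 p>
13. deliver 0→3:  <3:part t1 p>
14. timeout(0):  <0:coor t2 p>
15. deliver 0→1:  <1:part t2 p>
16. deliver 1→0:  nop
17. deliver 0→3:  <3:part t2 p>
18. deliver 3→0:  nop
19. deliver 0→4:  <4:part t2 p>
20. deliver 4→0:  nop
21. deliver 2→4:  nop
22. timeout(0):  <0:coor t3 p>
23. deliver 0→3:  <3:part t3 p>
24. timeout(0):  <0:coor t4 p>
25. deliver 4→2:  nop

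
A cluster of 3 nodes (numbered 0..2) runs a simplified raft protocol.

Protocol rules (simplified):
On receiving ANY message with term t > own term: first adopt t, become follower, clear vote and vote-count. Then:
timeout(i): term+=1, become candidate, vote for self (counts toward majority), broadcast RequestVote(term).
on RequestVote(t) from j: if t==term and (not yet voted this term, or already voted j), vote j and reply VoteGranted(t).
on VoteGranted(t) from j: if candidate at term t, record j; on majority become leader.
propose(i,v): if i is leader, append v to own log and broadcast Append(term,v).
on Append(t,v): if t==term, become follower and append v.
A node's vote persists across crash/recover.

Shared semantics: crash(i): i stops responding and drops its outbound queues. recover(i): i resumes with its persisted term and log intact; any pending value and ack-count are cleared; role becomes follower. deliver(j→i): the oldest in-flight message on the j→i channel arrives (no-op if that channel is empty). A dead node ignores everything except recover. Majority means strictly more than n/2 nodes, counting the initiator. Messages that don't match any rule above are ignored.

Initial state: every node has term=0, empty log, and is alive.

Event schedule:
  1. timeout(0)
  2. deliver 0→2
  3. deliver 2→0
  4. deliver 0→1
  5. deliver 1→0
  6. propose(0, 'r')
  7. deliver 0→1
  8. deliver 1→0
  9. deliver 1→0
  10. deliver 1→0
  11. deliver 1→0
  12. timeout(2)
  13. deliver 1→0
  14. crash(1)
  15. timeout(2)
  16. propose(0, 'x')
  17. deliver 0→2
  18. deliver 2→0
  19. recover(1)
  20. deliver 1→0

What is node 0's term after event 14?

1

step 1 timeout(0): 0={cand,t=1,log=-}
step 2 deliver 0→2: 2={foll,t=1,log=-}
step 3 deliver 2→0: 0={lead,t=1,log=-}
step 4 deliver 0→1: 1={foll,t=1,log=-}
step 5 deliver 1→0: —
step 6 propose(0,'r'): 0={lead,t=1,log=r}
step 7 deliver 0→1: 1={foll,t=1,log=r}
step 8 deliver 1→0: —
step 9 deliver 1→0: —
step 10 deliver 1→0: —
step 11 deliver 1→0: —
step 12 timeout(2): 2={cand,t=2,log=-}
step 13 deliver 1→0: —
step 14 crash(1): 1={✗foll,t=1,log=r}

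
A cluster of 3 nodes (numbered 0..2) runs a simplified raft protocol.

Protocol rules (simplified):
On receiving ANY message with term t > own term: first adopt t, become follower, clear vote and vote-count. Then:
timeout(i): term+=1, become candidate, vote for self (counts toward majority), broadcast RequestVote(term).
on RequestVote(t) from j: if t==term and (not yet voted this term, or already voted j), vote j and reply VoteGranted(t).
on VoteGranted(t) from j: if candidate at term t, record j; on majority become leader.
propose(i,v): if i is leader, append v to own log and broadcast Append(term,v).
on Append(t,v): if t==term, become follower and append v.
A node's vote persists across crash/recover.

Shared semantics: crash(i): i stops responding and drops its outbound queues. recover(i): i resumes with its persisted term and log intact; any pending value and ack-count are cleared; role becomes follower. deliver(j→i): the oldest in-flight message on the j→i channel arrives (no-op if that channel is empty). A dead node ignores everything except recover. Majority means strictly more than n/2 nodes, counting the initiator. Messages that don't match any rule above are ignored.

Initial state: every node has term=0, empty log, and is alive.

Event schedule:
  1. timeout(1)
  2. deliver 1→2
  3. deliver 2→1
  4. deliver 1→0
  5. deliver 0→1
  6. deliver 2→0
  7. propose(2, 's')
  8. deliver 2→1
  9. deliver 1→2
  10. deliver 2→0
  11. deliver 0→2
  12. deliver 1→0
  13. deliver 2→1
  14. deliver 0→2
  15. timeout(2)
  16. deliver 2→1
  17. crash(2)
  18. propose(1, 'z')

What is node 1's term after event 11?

1

after 1 — timeout(1): n1:cand/t1/[-]
after 2 — deliver 1→2: n2:foll/t1/[-]
after 3 — deliver 2→1: n1:lead/t1/[-]
after 4 — deliver 1→0: n0:foll/t1/[-]
after 5 — deliver 0→1: ·
after 6 — deliver 2→0: ·
after 7 — propose(2,'s'): ·
after 8 — deliver 2→1: ·
after 9 — deliver 1→2: ·
after 10 — deliver 2→0: ·
after 11 — deliver 0→2: ·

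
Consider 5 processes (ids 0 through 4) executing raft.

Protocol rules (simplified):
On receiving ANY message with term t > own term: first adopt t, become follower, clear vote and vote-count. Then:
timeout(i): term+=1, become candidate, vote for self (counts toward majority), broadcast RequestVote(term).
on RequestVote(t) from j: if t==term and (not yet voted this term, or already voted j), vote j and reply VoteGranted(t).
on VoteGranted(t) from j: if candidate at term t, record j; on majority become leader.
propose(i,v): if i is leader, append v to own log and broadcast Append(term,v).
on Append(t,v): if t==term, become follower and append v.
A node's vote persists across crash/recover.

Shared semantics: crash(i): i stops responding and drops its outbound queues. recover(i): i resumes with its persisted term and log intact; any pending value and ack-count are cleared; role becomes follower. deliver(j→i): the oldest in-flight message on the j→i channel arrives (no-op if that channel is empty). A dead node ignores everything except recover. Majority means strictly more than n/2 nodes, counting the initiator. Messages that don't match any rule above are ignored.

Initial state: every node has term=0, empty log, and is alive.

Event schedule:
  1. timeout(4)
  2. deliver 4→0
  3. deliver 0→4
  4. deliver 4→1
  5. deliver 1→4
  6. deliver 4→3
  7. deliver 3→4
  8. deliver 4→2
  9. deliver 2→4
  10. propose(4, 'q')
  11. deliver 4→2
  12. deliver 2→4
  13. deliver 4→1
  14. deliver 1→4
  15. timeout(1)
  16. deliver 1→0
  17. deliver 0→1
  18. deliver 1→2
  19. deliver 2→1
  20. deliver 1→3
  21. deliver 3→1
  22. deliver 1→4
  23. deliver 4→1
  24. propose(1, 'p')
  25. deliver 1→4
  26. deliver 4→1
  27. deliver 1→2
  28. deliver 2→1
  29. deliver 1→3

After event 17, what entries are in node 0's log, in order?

step 1 timeout(4): 4={cand,t=1,log=-}
step 2 deliver 4→0: 0={foll,t=1,log=-}
step 3 deliver 0→4: —
step 4 deliver 4→1: 1={foll,t=1,log=-}
step 5 deliver 1→4: 4={lead,t=1,log=-}
step 6 deliver 4→3: 3={foll,t=1,log=-}
step 7 deliver 3→4: —
step 8 deliver 4→2: 2={foll,t=1,log=-}
step 9 deliver 2→4: —
step 10 propose(4,'q'): 4={lead,t=1,log=q}
step 11 deliver 4→2: 2={foll,t=1,log=q}
step 12 deliver 2→4: —
step 13 deliver 4→1: 1={foll,t=1,log=q}
step 14 deliver 1→4: —
step 15 timeout(1): 1={cand,t=2,log=q}
step 16 deliver 1→0: 0={foll,t=2,log=-}
step 17 deliver 0→1: —

empty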